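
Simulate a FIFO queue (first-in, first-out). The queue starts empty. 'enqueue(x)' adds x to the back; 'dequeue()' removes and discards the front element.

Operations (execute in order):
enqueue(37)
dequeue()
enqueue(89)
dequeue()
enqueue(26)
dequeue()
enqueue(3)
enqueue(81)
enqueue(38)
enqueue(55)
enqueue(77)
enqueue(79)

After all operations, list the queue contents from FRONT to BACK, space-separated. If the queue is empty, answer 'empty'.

Answer: 3 81 38 55 77 79

Derivation:
enqueue(37): [37]
dequeue(): []
enqueue(89): [89]
dequeue(): []
enqueue(26): [26]
dequeue(): []
enqueue(3): [3]
enqueue(81): [3, 81]
enqueue(38): [3, 81, 38]
enqueue(55): [3, 81, 38, 55]
enqueue(77): [3, 81, 38, 55, 77]
enqueue(79): [3, 81, 38, 55, 77, 79]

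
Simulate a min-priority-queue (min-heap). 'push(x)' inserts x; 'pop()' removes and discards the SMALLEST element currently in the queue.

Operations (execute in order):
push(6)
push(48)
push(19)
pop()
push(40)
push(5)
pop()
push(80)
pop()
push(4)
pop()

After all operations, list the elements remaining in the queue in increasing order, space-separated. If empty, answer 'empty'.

push(6): heap contents = [6]
push(48): heap contents = [6, 48]
push(19): heap contents = [6, 19, 48]
pop() → 6: heap contents = [19, 48]
push(40): heap contents = [19, 40, 48]
push(5): heap contents = [5, 19, 40, 48]
pop() → 5: heap contents = [19, 40, 48]
push(80): heap contents = [19, 40, 48, 80]
pop() → 19: heap contents = [40, 48, 80]
push(4): heap contents = [4, 40, 48, 80]
pop() → 4: heap contents = [40, 48, 80]

Answer: 40 48 80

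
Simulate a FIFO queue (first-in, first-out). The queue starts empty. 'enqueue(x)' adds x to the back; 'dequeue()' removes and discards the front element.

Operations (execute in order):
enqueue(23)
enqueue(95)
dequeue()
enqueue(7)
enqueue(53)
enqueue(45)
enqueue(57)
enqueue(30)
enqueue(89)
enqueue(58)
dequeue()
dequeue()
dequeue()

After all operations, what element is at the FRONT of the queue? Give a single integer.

enqueue(23): queue = [23]
enqueue(95): queue = [23, 95]
dequeue(): queue = [95]
enqueue(7): queue = [95, 7]
enqueue(53): queue = [95, 7, 53]
enqueue(45): queue = [95, 7, 53, 45]
enqueue(57): queue = [95, 7, 53, 45, 57]
enqueue(30): queue = [95, 7, 53, 45, 57, 30]
enqueue(89): queue = [95, 7, 53, 45, 57, 30, 89]
enqueue(58): queue = [95, 7, 53, 45, 57, 30, 89, 58]
dequeue(): queue = [7, 53, 45, 57, 30, 89, 58]
dequeue(): queue = [53, 45, 57, 30, 89, 58]
dequeue(): queue = [45, 57, 30, 89, 58]

Answer: 45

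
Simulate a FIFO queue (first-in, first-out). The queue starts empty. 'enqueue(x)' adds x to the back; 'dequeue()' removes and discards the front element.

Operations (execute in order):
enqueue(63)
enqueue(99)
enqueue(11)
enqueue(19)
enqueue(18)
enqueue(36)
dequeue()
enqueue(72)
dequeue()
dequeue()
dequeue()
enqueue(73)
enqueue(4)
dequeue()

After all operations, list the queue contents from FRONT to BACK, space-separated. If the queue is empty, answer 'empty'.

Answer: 36 72 73 4

Derivation:
enqueue(63): [63]
enqueue(99): [63, 99]
enqueue(11): [63, 99, 11]
enqueue(19): [63, 99, 11, 19]
enqueue(18): [63, 99, 11, 19, 18]
enqueue(36): [63, 99, 11, 19, 18, 36]
dequeue(): [99, 11, 19, 18, 36]
enqueue(72): [99, 11, 19, 18, 36, 72]
dequeue(): [11, 19, 18, 36, 72]
dequeue(): [19, 18, 36, 72]
dequeue(): [18, 36, 72]
enqueue(73): [18, 36, 72, 73]
enqueue(4): [18, 36, 72, 73, 4]
dequeue(): [36, 72, 73, 4]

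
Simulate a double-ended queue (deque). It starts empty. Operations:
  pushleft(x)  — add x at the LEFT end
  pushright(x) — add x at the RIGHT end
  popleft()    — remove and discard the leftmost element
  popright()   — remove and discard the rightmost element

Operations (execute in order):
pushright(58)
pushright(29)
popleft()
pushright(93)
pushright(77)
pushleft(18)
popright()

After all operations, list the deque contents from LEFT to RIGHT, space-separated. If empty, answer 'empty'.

Answer: 18 29 93

Derivation:
pushright(58): [58]
pushright(29): [58, 29]
popleft(): [29]
pushright(93): [29, 93]
pushright(77): [29, 93, 77]
pushleft(18): [18, 29, 93, 77]
popright(): [18, 29, 93]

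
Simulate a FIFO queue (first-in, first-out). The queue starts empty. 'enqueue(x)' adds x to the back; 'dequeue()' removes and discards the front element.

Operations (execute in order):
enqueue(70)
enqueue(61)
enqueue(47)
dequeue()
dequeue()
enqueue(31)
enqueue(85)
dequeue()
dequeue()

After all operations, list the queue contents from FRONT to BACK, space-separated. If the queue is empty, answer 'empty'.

enqueue(70): [70]
enqueue(61): [70, 61]
enqueue(47): [70, 61, 47]
dequeue(): [61, 47]
dequeue(): [47]
enqueue(31): [47, 31]
enqueue(85): [47, 31, 85]
dequeue(): [31, 85]
dequeue(): [85]

Answer: 85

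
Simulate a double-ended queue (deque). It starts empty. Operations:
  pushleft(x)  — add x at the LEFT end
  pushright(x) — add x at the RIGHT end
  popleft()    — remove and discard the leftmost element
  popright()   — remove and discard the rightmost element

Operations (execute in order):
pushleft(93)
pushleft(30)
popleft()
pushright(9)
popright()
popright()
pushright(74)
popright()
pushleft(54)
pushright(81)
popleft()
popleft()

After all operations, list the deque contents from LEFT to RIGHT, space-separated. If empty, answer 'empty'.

Answer: empty

Derivation:
pushleft(93): [93]
pushleft(30): [30, 93]
popleft(): [93]
pushright(9): [93, 9]
popright(): [93]
popright(): []
pushright(74): [74]
popright(): []
pushleft(54): [54]
pushright(81): [54, 81]
popleft(): [81]
popleft(): []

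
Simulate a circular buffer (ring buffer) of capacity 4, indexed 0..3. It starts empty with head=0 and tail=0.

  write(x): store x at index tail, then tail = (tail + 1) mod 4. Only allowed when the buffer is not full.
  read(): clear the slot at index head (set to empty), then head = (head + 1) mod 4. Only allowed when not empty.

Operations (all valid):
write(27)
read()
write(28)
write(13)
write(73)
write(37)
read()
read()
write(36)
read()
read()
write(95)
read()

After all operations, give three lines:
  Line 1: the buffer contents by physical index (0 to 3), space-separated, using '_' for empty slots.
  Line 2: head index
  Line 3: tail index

write(27): buf=[27 _ _ _], head=0, tail=1, size=1
read(): buf=[_ _ _ _], head=1, tail=1, size=0
write(28): buf=[_ 28 _ _], head=1, tail=2, size=1
write(13): buf=[_ 28 13 _], head=1, tail=3, size=2
write(73): buf=[_ 28 13 73], head=1, tail=0, size=3
write(37): buf=[37 28 13 73], head=1, tail=1, size=4
read(): buf=[37 _ 13 73], head=2, tail=1, size=3
read(): buf=[37 _ _ 73], head=3, tail=1, size=2
write(36): buf=[37 36 _ 73], head=3, tail=2, size=3
read(): buf=[37 36 _ _], head=0, tail=2, size=2
read(): buf=[_ 36 _ _], head=1, tail=2, size=1
write(95): buf=[_ 36 95 _], head=1, tail=3, size=2
read(): buf=[_ _ 95 _], head=2, tail=3, size=1

Answer: _ _ 95 _
2
3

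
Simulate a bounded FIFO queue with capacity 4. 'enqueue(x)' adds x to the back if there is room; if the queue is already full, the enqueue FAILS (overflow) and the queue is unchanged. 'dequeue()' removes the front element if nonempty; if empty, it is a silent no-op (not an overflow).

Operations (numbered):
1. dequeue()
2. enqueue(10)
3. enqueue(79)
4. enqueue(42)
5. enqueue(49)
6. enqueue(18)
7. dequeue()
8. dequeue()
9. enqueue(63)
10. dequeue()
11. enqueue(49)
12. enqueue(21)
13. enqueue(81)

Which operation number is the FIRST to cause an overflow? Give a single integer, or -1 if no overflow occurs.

1. dequeue(): empty, no-op, size=0
2. enqueue(10): size=1
3. enqueue(79): size=2
4. enqueue(42): size=3
5. enqueue(49): size=4
6. enqueue(18): size=4=cap → OVERFLOW (fail)
7. dequeue(): size=3
8. dequeue(): size=2
9. enqueue(63): size=3
10. dequeue(): size=2
11. enqueue(49): size=3
12. enqueue(21): size=4
13. enqueue(81): size=4=cap → OVERFLOW (fail)

Answer: 6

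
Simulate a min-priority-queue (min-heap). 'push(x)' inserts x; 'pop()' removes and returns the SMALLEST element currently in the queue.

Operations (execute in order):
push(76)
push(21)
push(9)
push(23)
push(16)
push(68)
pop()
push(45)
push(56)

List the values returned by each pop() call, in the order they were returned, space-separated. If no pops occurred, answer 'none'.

push(76): heap contents = [76]
push(21): heap contents = [21, 76]
push(9): heap contents = [9, 21, 76]
push(23): heap contents = [9, 21, 23, 76]
push(16): heap contents = [9, 16, 21, 23, 76]
push(68): heap contents = [9, 16, 21, 23, 68, 76]
pop() → 9: heap contents = [16, 21, 23, 68, 76]
push(45): heap contents = [16, 21, 23, 45, 68, 76]
push(56): heap contents = [16, 21, 23, 45, 56, 68, 76]

Answer: 9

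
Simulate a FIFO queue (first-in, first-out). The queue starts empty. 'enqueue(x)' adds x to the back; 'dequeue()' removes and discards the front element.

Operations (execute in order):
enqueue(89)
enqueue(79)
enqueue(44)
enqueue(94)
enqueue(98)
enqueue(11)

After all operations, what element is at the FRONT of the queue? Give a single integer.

Answer: 89

Derivation:
enqueue(89): queue = [89]
enqueue(79): queue = [89, 79]
enqueue(44): queue = [89, 79, 44]
enqueue(94): queue = [89, 79, 44, 94]
enqueue(98): queue = [89, 79, 44, 94, 98]
enqueue(11): queue = [89, 79, 44, 94, 98, 11]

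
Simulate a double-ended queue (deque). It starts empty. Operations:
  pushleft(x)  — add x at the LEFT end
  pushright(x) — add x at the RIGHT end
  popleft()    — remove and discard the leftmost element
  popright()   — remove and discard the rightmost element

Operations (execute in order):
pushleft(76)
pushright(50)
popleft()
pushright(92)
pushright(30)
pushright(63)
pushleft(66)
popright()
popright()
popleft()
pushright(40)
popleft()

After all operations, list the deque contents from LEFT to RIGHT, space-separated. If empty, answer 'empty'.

pushleft(76): [76]
pushright(50): [76, 50]
popleft(): [50]
pushright(92): [50, 92]
pushright(30): [50, 92, 30]
pushright(63): [50, 92, 30, 63]
pushleft(66): [66, 50, 92, 30, 63]
popright(): [66, 50, 92, 30]
popright(): [66, 50, 92]
popleft(): [50, 92]
pushright(40): [50, 92, 40]
popleft(): [92, 40]

Answer: 92 40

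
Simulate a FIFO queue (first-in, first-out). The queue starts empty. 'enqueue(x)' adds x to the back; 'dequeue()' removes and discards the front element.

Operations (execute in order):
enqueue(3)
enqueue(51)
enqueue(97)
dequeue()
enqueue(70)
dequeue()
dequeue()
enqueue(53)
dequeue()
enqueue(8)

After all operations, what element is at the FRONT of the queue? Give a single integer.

enqueue(3): queue = [3]
enqueue(51): queue = [3, 51]
enqueue(97): queue = [3, 51, 97]
dequeue(): queue = [51, 97]
enqueue(70): queue = [51, 97, 70]
dequeue(): queue = [97, 70]
dequeue(): queue = [70]
enqueue(53): queue = [70, 53]
dequeue(): queue = [53]
enqueue(8): queue = [53, 8]

Answer: 53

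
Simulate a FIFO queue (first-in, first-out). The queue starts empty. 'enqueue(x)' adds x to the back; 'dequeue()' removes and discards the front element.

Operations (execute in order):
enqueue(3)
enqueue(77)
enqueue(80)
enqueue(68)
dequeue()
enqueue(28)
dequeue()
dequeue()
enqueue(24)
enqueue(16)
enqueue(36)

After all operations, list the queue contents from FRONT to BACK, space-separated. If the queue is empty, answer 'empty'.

enqueue(3): [3]
enqueue(77): [3, 77]
enqueue(80): [3, 77, 80]
enqueue(68): [3, 77, 80, 68]
dequeue(): [77, 80, 68]
enqueue(28): [77, 80, 68, 28]
dequeue(): [80, 68, 28]
dequeue(): [68, 28]
enqueue(24): [68, 28, 24]
enqueue(16): [68, 28, 24, 16]
enqueue(36): [68, 28, 24, 16, 36]

Answer: 68 28 24 16 36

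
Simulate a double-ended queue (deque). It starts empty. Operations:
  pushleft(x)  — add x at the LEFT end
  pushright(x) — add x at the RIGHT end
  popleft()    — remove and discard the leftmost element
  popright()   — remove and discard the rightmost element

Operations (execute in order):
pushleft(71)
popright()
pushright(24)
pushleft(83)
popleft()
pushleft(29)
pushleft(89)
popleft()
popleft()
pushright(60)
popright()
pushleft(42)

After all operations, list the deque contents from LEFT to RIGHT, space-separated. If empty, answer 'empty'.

pushleft(71): [71]
popright(): []
pushright(24): [24]
pushleft(83): [83, 24]
popleft(): [24]
pushleft(29): [29, 24]
pushleft(89): [89, 29, 24]
popleft(): [29, 24]
popleft(): [24]
pushright(60): [24, 60]
popright(): [24]
pushleft(42): [42, 24]

Answer: 42 24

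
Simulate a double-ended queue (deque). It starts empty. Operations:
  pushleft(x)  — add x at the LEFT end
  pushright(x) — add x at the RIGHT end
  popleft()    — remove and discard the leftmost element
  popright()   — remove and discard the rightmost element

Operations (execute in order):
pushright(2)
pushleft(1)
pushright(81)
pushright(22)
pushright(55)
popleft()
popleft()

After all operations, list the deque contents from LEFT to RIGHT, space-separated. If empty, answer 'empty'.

Answer: 81 22 55

Derivation:
pushright(2): [2]
pushleft(1): [1, 2]
pushright(81): [1, 2, 81]
pushright(22): [1, 2, 81, 22]
pushright(55): [1, 2, 81, 22, 55]
popleft(): [2, 81, 22, 55]
popleft(): [81, 22, 55]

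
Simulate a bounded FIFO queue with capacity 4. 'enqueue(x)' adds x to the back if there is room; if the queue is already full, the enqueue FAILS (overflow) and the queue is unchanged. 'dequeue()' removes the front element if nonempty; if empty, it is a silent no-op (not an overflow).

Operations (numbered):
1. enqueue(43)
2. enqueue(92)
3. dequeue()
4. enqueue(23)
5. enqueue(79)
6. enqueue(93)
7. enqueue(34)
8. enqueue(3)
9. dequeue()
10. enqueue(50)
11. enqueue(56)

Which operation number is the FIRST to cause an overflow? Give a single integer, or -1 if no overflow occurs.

Answer: 7

Derivation:
1. enqueue(43): size=1
2. enqueue(92): size=2
3. dequeue(): size=1
4. enqueue(23): size=2
5. enqueue(79): size=3
6. enqueue(93): size=4
7. enqueue(34): size=4=cap → OVERFLOW (fail)
8. enqueue(3): size=4=cap → OVERFLOW (fail)
9. dequeue(): size=3
10. enqueue(50): size=4
11. enqueue(56): size=4=cap → OVERFLOW (fail)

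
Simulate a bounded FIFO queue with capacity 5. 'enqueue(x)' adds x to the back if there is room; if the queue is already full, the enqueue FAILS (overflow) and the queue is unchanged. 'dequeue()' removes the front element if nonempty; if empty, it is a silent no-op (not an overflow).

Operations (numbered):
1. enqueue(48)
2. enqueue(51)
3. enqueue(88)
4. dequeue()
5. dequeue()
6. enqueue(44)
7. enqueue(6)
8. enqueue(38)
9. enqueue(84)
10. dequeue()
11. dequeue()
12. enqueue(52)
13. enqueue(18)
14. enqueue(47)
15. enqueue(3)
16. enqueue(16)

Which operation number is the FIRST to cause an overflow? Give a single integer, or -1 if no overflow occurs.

Answer: 14

Derivation:
1. enqueue(48): size=1
2. enqueue(51): size=2
3. enqueue(88): size=3
4. dequeue(): size=2
5. dequeue(): size=1
6. enqueue(44): size=2
7. enqueue(6): size=3
8. enqueue(38): size=4
9. enqueue(84): size=5
10. dequeue(): size=4
11. dequeue(): size=3
12. enqueue(52): size=4
13. enqueue(18): size=5
14. enqueue(47): size=5=cap → OVERFLOW (fail)
15. enqueue(3): size=5=cap → OVERFLOW (fail)
16. enqueue(16): size=5=cap → OVERFLOW (fail)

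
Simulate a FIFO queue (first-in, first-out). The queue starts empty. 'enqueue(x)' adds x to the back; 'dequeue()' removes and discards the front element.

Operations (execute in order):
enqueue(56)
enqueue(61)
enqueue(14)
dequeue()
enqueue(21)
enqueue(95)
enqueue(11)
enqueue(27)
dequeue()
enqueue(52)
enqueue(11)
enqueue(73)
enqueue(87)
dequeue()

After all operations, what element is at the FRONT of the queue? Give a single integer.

enqueue(56): queue = [56]
enqueue(61): queue = [56, 61]
enqueue(14): queue = [56, 61, 14]
dequeue(): queue = [61, 14]
enqueue(21): queue = [61, 14, 21]
enqueue(95): queue = [61, 14, 21, 95]
enqueue(11): queue = [61, 14, 21, 95, 11]
enqueue(27): queue = [61, 14, 21, 95, 11, 27]
dequeue(): queue = [14, 21, 95, 11, 27]
enqueue(52): queue = [14, 21, 95, 11, 27, 52]
enqueue(11): queue = [14, 21, 95, 11, 27, 52, 11]
enqueue(73): queue = [14, 21, 95, 11, 27, 52, 11, 73]
enqueue(87): queue = [14, 21, 95, 11, 27, 52, 11, 73, 87]
dequeue(): queue = [21, 95, 11, 27, 52, 11, 73, 87]

Answer: 21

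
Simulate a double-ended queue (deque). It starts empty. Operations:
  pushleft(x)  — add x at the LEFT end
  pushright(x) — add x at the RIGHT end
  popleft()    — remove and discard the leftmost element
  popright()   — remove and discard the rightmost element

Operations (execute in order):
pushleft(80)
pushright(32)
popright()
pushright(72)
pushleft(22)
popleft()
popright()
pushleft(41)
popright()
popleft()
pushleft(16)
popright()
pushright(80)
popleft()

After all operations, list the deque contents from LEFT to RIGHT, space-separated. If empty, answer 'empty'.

Answer: empty

Derivation:
pushleft(80): [80]
pushright(32): [80, 32]
popright(): [80]
pushright(72): [80, 72]
pushleft(22): [22, 80, 72]
popleft(): [80, 72]
popright(): [80]
pushleft(41): [41, 80]
popright(): [41]
popleft(): []
pushleft(16): [16]
popright(): []
pushright(80): [80]
popleft(): []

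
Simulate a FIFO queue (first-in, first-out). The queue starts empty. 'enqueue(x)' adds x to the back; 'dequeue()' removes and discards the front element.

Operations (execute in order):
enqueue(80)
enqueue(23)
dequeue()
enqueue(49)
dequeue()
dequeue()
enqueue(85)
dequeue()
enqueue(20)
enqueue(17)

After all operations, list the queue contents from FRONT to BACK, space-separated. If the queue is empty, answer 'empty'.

enqueue(80): [80]
enqueue(23): [80, 23]
dequeue(): [23]
enqueue(49): [23, 49]
dequeue(): [49]
dequeue(): []
enqueue(85): [85]
dequeue(): []
enqueue(20): [20]
enqueue(17): [20, 17]

Answer: 20 17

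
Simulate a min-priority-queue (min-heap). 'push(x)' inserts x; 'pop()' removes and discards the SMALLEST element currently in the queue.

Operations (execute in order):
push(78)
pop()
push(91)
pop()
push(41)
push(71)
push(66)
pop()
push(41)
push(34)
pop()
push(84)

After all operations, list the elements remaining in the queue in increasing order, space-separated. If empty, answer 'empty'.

push(78): heap contents = [78]
pop() → 78: heap contents = []
push(91): heap contents = [91]
pop() → 91: heap contents = []
push(41): heap contents = [41]
push(71): heap contents = [41, 71]
push(66): heap contents = [41, 66, 71]
pop() → 41: heap contents = [66, 71]
push(41): heap contents = [41, 66, 71]
push(34): heap contents = [34, 41, 66, 71]
pop() → 34: heap contents = [41, 66, 71]
push(84): heap contents = [41, 66, 71, 84]

Answer: 41 66 71 84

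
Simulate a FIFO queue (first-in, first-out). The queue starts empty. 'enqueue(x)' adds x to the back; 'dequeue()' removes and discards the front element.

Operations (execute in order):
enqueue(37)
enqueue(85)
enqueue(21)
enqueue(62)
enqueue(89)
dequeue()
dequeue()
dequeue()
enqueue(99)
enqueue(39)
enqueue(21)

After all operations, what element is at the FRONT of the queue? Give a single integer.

enqueue(37): queue = [37]
enqueue(85): queue = [37, 85]
enqueue(21): queue = [37, 85, 21]
enqueue(62): queue = [37, 85, 21, 62]
enqueue(89): queue = [37, 85, 21, 62, 89]
dequeue(): queue = [85, 21, 62, 89]
dequeue(): queue = [21, 62, 89]
dequeue(): queue = [62, 89]
enqueue(99): queue = [62, 89, 99]
enqueue(39): queue = [62, 89, 99, 39]
enqueue(21): queue = [62, 89, 99, 39, 21]

Answer: 62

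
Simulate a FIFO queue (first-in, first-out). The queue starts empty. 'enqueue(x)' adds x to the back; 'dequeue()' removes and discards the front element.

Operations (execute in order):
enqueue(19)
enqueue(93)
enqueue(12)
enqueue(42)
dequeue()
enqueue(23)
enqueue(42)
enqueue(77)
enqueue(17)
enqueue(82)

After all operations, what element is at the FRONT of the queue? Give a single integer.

enqueue(19): queue = [19]
enqueue(93): queue = [19, 93]
enqueue(12): queue = [19, 93, 12]
enqueue(42): queue = [19, 93, 12, 42]
dequeue(): queue = [93, 12, 42]
enqueue(23): queue = [93, 12, 42, 23]
enqueue(42): queue = [93, 12, 42, 23, 42]
enqueue(77): queue = [93, 12, 42, 23, 42, 77]
enqueue(17): queue = [93, 12, 42, 23, 42, 77, 17]
enqueue(82): queue = [93, 12, 42, 23, 42, 77, 17, 82]

Answer: 93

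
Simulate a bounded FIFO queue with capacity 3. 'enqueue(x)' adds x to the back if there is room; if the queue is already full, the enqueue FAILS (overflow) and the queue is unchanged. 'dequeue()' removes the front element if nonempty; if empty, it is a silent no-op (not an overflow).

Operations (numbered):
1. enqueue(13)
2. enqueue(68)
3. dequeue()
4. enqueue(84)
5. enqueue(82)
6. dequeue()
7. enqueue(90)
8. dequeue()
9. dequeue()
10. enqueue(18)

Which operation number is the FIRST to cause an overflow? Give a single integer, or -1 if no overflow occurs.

1. enqueue(13): size=1
2. enqueue(68): size=2
3. dequeue(): size=1
4. enqueue(84): size=2
5. enqueue(82): size=3
6. dequeue(): size=2
7. enqueue(90): size=3
8. dequeue(): size=2
9. dequeue(): size=1
10. enqueue(18): size=2

Answer: -1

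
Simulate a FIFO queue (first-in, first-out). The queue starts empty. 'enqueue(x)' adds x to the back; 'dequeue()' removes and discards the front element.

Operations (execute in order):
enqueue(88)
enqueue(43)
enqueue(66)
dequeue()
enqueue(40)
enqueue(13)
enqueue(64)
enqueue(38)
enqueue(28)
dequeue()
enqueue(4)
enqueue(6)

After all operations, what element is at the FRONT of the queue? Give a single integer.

enqueue(88): queue = [88]
enqueue(43): queue = [88, 43]
enqueue(66): queue = [88, 43, 66]
dequeue(): queue = [43, 66]
enqueue(40): queue = [43, 66, 40]
enqueue(13): queue = [43, 66, 40, 13]
enqueue(64): queue = [43, 66, 40, 13, 64]
enqueue(38): queue = [43, 66, 40, 13, 64, 38]
enqueue(28): queue = [43, 66, 40, 13, 64, 38, 28]
dequeue(): queue = [66, 40, 13, 64, 38, 28]
enqueue(4): queue = [66, 40, 13, 64, 38, 28, 4]
enqueue(6): queue = [66, 40, 13, 64, 38, 28, 4, 6]

Answer: 66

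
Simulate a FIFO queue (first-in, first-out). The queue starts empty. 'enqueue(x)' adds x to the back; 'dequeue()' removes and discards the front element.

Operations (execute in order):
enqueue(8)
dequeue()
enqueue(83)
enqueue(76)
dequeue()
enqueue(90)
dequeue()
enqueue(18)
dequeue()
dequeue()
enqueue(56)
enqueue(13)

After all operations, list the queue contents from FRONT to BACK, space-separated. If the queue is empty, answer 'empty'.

Answer: 56 13

Derivation:
enqueue(8): [8]
dequeue(): []
enqueue(83): [83]
enqueue(76): [83, 76]
dequeue(): [76]
enqueue(90): [76, 90]
dequeue(): [90]
enqueue(18): [90, 18]
dequeue(): [18]
dequeue(): []
enqueue(56): [56]
enqueue(13): [56, 13]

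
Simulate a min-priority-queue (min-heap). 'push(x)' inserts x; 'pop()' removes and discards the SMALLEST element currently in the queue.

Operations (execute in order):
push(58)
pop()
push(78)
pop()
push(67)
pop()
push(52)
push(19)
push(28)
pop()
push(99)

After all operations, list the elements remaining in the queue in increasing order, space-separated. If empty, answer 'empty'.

Answer: 28 52 99

Derivation:
push(58): heap contents = [58]
pop() → 58: heap contents = []
push(78): heap contents = [78]
pop() → 78: heap contents = []
push(67): heap contents = [67]
pop() → 67: heap contents = []
push(52): heap contents = [52]
push(19): heap contents = [19, 52]
push(28): heap contents = [19, 28, 52]
pop() → 19: heap contents = [28, 52]
push(99): heap contents = [28, 52, 99]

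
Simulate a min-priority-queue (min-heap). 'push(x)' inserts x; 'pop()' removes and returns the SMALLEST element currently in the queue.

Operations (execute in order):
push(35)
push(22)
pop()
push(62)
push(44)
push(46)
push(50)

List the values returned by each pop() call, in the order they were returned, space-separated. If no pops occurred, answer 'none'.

push(35): heap contents = [35]
push(22): heap contents = [22, 35]
pop() → 22: heap contents = [35]
push(62): heap contents = [35, 62]
push(44): heap contents = [35, 44, 62]
push(46): heap contents = [35, 44, 46, 62]
push(50): heap contents = [35, 44, 46, 50, 62]

Answer: 22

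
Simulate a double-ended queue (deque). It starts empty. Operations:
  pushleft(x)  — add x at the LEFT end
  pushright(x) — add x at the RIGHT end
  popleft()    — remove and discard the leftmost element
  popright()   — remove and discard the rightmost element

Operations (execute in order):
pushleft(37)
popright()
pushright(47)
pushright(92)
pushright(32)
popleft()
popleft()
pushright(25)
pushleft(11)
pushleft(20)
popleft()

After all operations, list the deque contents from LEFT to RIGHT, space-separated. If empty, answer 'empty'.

pushleft(37): [37]
popright(): []
pushright(47): [47]
pushright(92): [47, 92]
pushright(32): [47, 92, 32]
popleft(): [92, 32]
popleft(): [32]
pushright(25): [32, 25]
pushleft(11): [11, 32, 25]
pushleft(20): [20, 11, 32, 25]
popleft(): [11, 32, 25]

Answer: 11 32 25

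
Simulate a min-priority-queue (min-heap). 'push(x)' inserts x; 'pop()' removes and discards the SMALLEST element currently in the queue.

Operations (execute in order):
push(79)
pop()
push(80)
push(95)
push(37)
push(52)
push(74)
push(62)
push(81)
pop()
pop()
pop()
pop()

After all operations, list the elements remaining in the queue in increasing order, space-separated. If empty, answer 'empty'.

push(79): heap contents = [79]
pop() → 79: heap contents = []
push(80): heap contents = [80]
push(95): heap contents = [80, 95]
push(37): heap contents = [37, 80, 95]
push(52): heap contents = [37, 52, 80, 95]
push(74): heap contents = [37, 52, 74, 80, 95]
push(62): heap contents = [37, 52, 62, 74, 80, 95]
push(81): heap contents = [37, 52, 62, 74, 80, 81, 95]
pop() → 37: heap contents = [52, 62, 74, 80, 81, 95]
pop() → 52: heap contents = [62, 74, 80, 81, 95]
pop() → 62: heap contents = [74, 80, 81, 95]
pop() → 74: heap contents = [80, 81, 95]

Answer: 80 81 95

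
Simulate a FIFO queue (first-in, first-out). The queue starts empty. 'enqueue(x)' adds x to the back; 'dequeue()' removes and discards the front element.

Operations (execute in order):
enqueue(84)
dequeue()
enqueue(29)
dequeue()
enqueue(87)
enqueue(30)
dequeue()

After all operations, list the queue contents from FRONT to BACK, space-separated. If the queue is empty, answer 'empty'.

enqueue(84): [84]
dequeue(): []
enqueue(29): [29]
dequeue(): []
enqueue(87): [87]
enqueue(30): [87, 30]
dequeue(): [30]

Answer: 30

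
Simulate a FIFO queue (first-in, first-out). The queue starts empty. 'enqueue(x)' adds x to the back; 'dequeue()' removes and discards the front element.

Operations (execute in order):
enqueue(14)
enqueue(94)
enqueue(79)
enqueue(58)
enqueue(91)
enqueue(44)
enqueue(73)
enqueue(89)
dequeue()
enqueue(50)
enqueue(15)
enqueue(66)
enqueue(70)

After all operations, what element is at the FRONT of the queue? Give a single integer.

enqueue(14): queue = [14]
enqueue(94): queue = [14, 94]
enqueue(79): queue = [14, 94, 79]
enqueue(58): queue = [14, 94, 79, 58]
enqueue(91): queue = [14, 94, 79, 58, 91]
enqueue(44): queue = [14, 94, 79, 58, 91, 44]
enqueue(73): queue = [14, 94, 79, 58, 91, 44, 73]
enqueue(89): queue = [14, 94, 79, 58, 91, 44, 73, 89]
dequeue(): queue = [94, 79, 58, 91, 44, 73, 89]
enqueue(50): queue = [94, 79, 58, 91, 44, 73, 89, 50]
enqueue(15): queue = [94, 79, 58, 91, 44, 73, 89, 50, 15]
enqueue(66): queue = [94, 79, 58, 91, 44, 73, 89, 50, 15, 66]
enqueue(70): queue = [94, 79, 58, 91, 44, 73, 89, 50, 15, 66, 70]

Answer: 94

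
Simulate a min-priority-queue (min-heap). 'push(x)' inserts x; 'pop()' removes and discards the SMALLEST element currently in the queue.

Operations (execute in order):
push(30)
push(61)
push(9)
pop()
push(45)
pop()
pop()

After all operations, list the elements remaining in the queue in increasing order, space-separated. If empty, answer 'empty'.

Answer: 61

Derivation:
push(30): heap contents = [30]
push(61): heap contents = [30, 61]
push(9): heap contents = [9, 30, 61]
pop() → 9: heap contents = [30, 61]
push(45): heap contents = [30, 45, 61]
pop() → 30: heap contents = [45, 61]
pop() → 45: heap contents = [61]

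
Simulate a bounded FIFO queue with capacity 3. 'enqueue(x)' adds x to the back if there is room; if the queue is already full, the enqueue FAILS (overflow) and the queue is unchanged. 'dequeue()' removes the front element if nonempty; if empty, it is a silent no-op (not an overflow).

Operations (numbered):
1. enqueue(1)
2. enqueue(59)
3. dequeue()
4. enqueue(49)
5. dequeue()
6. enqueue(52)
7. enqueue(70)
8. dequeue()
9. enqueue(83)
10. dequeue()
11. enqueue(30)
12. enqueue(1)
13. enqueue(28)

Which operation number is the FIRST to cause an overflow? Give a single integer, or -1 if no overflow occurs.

1. enqueue(1): size=1
2. enqueue(59): size=2
3. dequeue(): size=1
4. enqueue(49): size=2
5. dequeue(): size=1
6. enqueue(52): size=2
7. enqueue(70): size=3
8. dequeue(): size=2
9. enqueue(83): size=3
10. dequeue(): size=2
11. enqueue(30): size=3
12. enqueue(1): size=3=cap → OVERFLOW (fail)
13. enqueue(28): size=3=cap → OVERFLOW (fail)

Answer: 12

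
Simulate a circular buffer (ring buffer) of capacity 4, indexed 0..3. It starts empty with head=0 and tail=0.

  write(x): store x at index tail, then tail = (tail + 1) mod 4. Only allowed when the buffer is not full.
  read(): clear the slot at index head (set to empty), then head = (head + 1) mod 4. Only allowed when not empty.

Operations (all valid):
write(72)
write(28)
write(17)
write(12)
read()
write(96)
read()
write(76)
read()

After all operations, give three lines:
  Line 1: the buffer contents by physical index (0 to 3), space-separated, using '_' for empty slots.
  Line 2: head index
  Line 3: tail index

Answer: 96 76 _ 12
3
2

Derivation:
write(72): buf=[72 _ _ _], head=0, tail=1, size=1
write(28): buf=[72 28 _ _], head=0, tail=2, size=2
write(17): buf=[72 28 17 _], head=0, tail=3, size=3
write(12): buf=[72 28 17 12], head=0, tail=0, size=4
read(): buf=[_ 28 17 12], head=1, tail=0, size=3
write(96): buf=[96 28 17 12], head=1, tail=1, size=4
read(): buf=[96 _ 17 12], head=2, tail=1, size=3
write(76): buf=[96 76 17 12], head=2, tail=2, size=4
read(): buf=[96 76 _ 12], head=3, tail=2, size=3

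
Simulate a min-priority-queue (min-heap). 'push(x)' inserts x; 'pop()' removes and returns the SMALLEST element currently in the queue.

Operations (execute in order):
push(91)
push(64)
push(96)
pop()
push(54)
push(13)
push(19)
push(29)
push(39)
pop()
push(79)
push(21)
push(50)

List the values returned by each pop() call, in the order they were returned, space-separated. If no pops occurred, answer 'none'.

push(91): heap contents = [91]
push(64): heap contents = [64, 91]
push(96): heap contents = [64, 91, 96]
pop() → 64: heap contents = [91, 96]
push(54): heap contents = [54, 91, 96]
push(13): heap contents = [13, 54, 91, 96]
push(19): heap contents = [13, 19, 54, 91, 96]
push(29): heap contents = [13, 19, 29, 54, 91, 96]
push(39): heap contents = [13, 19, 29, 39, 54, 91, 96]
pop() → 13: heap contents = [19, 29, 39, 54, 91, 96]
push(79): heap contents = [19, 29, 39, 54, 79, 91, 96]
push(21): heap contents = [19, 21, 29, 39, 54, 79, 91, 96]
push(50): heap contents = [19, 21, 29, 39, 50, 54, 79, 91, 96]

Answer: 64 13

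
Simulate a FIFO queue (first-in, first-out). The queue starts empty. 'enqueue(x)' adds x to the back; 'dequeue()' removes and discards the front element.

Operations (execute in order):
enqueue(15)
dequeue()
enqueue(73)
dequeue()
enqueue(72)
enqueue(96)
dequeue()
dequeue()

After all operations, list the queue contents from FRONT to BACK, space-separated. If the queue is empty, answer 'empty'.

enqueue(15): [15]
dequeue(): []
enqueue(73): [73]
dequeue(): []
enqueue(72): [72]
enqueue(96): [72, 96]
dequeue(): [96]
dequeue(): []

Answer: empty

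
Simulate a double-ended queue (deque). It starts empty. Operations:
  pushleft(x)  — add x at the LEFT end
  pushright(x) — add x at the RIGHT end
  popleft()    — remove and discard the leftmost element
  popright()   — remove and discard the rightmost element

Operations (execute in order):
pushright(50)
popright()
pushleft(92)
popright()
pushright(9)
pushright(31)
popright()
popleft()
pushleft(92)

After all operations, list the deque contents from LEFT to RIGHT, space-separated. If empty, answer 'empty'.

pushright(50): [50]
popright(): []
pushleft(92): [92]
popright(): []
pushright(9): [9]
pushright(31): [9, 31]
popright(): [9]
popleft(): []
pushleft(92): [92]

Answer: 92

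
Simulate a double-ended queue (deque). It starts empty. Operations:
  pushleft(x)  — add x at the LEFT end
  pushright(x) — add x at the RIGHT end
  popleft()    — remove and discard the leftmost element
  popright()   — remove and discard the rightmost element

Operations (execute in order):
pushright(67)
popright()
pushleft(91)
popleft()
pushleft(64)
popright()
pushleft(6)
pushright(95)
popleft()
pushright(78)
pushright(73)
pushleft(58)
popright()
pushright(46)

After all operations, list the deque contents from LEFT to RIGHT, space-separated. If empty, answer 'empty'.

pushright(67): [67]
popright(): []
pushleft(91): [91]
popleft(): []
pushleft(64): [64]
popright(): []
pushleft(6): [6]
pushright(95): [6, 95]
popleft(): [95]
pushright(78): [95, 78]
pushright(73): [95, 78, 73]
pushleft(58): [58, 95, 78, 73]
popright(): [58, 95, 78]
pushright(46): [58, 95, 78, 46]

Answer: 58 95 78 46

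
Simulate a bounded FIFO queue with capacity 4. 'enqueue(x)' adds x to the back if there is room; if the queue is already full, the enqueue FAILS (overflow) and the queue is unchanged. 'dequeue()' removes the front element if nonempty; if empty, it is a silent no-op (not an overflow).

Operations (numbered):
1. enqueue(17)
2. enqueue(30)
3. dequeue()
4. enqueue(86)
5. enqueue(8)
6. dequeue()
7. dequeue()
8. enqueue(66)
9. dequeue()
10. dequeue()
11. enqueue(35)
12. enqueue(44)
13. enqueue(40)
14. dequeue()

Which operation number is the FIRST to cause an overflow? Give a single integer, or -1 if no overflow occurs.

Answer: -1

Derivation:
1. enqueue(17): size=1
2. enqueue(30): size=2
3. dequeue(): size=1
4. enqueue(86): size=2
5. enqueue(8): size=3
6. dequeue(): size=2
7. dequeue(): size=1
8. enqueue(66): size=2
9. dequeue(): size=1
10. dequeue(): size=0
11. enqueue(35): size=1
12. enqueue(44): size=2
13. enqueue(40): size=3
14. dequeue(): size=2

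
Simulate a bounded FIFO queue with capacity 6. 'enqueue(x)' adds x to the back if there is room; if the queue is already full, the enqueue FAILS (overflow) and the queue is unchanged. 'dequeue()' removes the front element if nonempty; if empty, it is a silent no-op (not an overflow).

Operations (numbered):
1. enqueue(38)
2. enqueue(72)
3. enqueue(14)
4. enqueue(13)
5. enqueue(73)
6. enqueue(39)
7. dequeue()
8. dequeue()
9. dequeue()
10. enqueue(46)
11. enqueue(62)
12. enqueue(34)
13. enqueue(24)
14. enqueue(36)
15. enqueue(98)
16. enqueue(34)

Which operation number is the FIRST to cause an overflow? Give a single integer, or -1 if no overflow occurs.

1. enqueue(38): size=1
2. enqueue(72): size=2
3. enqueue(14): size=3
4. enqueue(13): size=4
5. enqueue(73): size=5
6. enqueue(39): size=6
7. dequeue(): size=5
8. dequeue(): size=4
9. dequeue(): size=3
10. enqueue(46): size=4
11. enqueue(62): size=5
12. enqueue(34): size=6
13. enqueue(24): size=6=cap → OVERFLOW (fail)
14. enqueue(36): size=6=cap → OVERFLOW (fail)
15. enqueue(98): size=6=cap → OVERFLOW (fail)
16. enqueue(34): size=6=cap → OVERFLOW (fail)

Answer: 13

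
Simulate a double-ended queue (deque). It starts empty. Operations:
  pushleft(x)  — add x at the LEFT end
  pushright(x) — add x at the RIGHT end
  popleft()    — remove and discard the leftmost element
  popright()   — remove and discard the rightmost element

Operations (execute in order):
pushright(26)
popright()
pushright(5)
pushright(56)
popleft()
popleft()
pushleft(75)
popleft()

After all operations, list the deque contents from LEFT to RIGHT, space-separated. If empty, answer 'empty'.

pushright(26): [26]
popright(): []
pushright(5): [5]
pushright(56): [5, 56]
popleft(): [56]
popleft(): []
pushleft(75): [75]
popleft(): []

Answer: empty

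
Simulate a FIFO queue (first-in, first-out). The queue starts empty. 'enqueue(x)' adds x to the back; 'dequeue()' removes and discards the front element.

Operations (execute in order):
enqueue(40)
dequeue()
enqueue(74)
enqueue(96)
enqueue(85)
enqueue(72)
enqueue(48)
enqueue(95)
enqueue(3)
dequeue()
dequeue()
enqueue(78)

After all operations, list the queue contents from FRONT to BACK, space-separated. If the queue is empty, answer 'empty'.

enqueue(40): [40]
dequeue(): []
enqueue(74): [74]
enqueue(96): [74, 96]
enqueue(85): [74, 96, 85]
enqueue(72): [74, 96, 85, 72]
enqueue(48): [74, 96, 85, 72, 48]
enqueue(95): [74, 96, 85, 72, 48, 95]
enqueue(3): [74, 96, 85, 72, 48, 95, 3]
dequeue(): [96, 85, 72, 48, 95, 3]
dequeue(): [85, 72, 48, 95, 3]
enqueue(78): [85, 72, 48, 95, 3, 78]

Answer: 85 72 48 95 3 78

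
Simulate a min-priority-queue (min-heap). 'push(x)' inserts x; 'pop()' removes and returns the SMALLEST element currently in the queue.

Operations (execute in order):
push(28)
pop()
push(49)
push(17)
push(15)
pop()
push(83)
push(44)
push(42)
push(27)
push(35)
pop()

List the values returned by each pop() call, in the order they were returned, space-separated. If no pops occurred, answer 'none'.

push(28): heap contents = [28]
pop() → 28: heap contents = []
push(49): heap contents = [49]
push(17): heap contents = [17, 49]
push(15): heap contents = [15, 17, 49]
pop() → 15: heap contents = [17, 49]
push(83): heap contents = [17, 49, 83]
push(44): heap contents = [17, 44, 49, 83]
push(42): heap contents = [17, 42, 44, 49, 83]
push(27): heap contents = [17, 27, 42, 44, 49, 83]
push(35): heap contents = [17, 27, 35, 42, 44, 49, 83]
pop() → 17: heap contents = [27, 35, 42, 44, 49, 83]

Answer: 28 15 17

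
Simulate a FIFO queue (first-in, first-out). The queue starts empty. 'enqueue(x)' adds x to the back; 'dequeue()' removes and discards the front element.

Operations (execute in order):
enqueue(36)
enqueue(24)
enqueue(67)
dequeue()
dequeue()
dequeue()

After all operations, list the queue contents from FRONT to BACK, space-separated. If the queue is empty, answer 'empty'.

enqueue(36): [36]
enqueue(24): [36, 24]
enqueue(67): [36, 24, 67]
dequeue(): [24, 67]
dequeue(): [67]
dequeue(): []

Answer: empty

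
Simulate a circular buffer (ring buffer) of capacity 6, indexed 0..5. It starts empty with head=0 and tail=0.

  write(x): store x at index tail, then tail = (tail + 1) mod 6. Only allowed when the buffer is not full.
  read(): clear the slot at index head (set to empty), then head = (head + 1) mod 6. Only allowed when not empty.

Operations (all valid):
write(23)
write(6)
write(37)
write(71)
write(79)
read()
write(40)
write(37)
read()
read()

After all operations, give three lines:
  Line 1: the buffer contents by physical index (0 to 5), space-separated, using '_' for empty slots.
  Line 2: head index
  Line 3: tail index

Answer: 37 _ _ 71 79 40
3
1

Derivation:
write(23): buf=[23 _ _ _ _ _], head=0, tail=1, size=1
write(6): buf=[23 6 _ _ _ _], head=0, tail=2, size=2
write(37): buf=[23 6 37 _ _ _], head=0, tail=3, size=3
write(71): buf=[23 6 37 71 _ _], head=0, tail=4, size=4
write(79): buf=[23 6 37 71 79 _], head=0, tail=5, size=5
read(): buf=[_ 6 37 71 79 _], head=1, tail=5, size=4
write(40): buf=[_ 6 37 71 79 40], head=1, tail=0, size=5
write(37): buf=[37 6 37 71 79 40], head=1, tail=1, size=6
read(): buf=[37 _ 37 71 79 40], head=2, tail=1, size=5
read(): buf=[37 _ _ 71 79 40], head=3, tail=1, size=4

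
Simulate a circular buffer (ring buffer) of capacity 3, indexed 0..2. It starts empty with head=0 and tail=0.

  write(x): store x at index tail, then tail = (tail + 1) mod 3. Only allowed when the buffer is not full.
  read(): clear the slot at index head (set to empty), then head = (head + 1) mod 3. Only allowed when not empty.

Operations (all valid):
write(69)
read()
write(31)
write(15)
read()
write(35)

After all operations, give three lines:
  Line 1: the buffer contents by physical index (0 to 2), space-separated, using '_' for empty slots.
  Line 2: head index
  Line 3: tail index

Answer: 35 _ 15
2
1

Derivation:
write(69): buf=[69 _ _], head=0, tail=1, size=1
read(): buf=[_ _ _], head=1, tail=1, size=0
write(31): buf=[_ 31 _], head=1, tail=2, size=1
write(15): buf=[_ 31 15], head=1, tail=0, size=2
read(): buf=[_ _ 15], head=2, tail=0, size=1
write(35): buf=[35 _ 15], head=2, tail=1, size=2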